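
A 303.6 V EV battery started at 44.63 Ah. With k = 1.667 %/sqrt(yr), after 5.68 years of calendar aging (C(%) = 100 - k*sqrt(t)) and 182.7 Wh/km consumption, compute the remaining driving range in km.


Step 1: capacity retention = 100 - 1.667 * sqrt(5.68) = 100 - 1.667 * 2.3833 = 96.027%
Step 2: C_now = 44.63 * 96.027/100 = 42.857 Ah
Step 3: E_pack = V * C_now = 303.6 * 42.857 = 13011 Wh
Step 4: range = E_pack / consumption = 13011 / 182.7 = 71.22 km

71.22 km


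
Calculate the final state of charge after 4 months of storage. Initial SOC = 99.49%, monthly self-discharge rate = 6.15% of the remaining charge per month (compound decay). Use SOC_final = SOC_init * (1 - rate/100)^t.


decay = (1 - 6.15/100)^4 = 0.77578
SOC_final = 99.49 * 0.77578 = 77.18%

77.18%


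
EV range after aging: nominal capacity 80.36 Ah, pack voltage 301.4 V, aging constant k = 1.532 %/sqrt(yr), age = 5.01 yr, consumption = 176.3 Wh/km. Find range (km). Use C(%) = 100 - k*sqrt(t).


Step 1: capacity retention = 100 - 1.532 * sqrt(5.01) = 100 - 1.532 * 2.2383 = 96.571%
Step 2: C_now = 80.36 * 96.571/100 = 77.604 Ah
Step 3: E_pack = V * C_now = 301.4 * 77.604 = 23390 Wh
Step 4: range = E_pack / consumption = 23390 / 176.3 = 132.7 km

132.7 km


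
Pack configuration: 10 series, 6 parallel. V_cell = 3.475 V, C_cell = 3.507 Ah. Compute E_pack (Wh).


E = Ns * Vcell * Np * Ccell = 10 * 3.475 * 6 * 3.507 = 731.2 Wh

731.2 Wh


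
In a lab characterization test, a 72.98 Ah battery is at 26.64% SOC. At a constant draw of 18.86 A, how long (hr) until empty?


Step 1: remaining = SOC/100 * C_total = 26.64/100 * 72.98 = 19.442 Ah
Step 2: t = remaining / I = 19.442 / 18.86 = 1.031 hr

1.031 hr


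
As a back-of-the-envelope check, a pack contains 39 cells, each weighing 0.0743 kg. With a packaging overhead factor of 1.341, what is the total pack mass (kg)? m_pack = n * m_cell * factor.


m_pack = n * m_cell * overhead = 39 * 0.0743 * 1.341 = 3.886 kg

3.886 kg


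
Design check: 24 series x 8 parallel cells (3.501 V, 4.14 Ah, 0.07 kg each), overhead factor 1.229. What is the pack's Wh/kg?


Step 1: V_pack = 24 * 3.501 = 84.024 V
Step 2: C_pack = 8 * 4.14 = 33.12 Ah
Step 3: E_pack = V_pack * C_pack = 84.024 * 33.12 = 2782.9 Wh
Step 4: m_pack = 24 * 8 * 0.07 * 1.229 = 16.518 kg
Step 5: ED = E_pack / m_pack = 2782.9 / 16.518 = 168.5 Wh/kg

168.5 Wh/kg


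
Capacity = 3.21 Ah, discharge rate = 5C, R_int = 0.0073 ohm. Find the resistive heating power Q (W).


Step 1: I = C_rate * capacity = 5 * 3.21 = 16.05 A
Step 2: Q = I^2 * R = 16.05^2 * 0.0073 = 257.6 * 0.0073 = 1.880 W

1.880 W


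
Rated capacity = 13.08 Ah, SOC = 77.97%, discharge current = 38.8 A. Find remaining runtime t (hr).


Step 1: remaining = SOC/100 * C_total = 77.97/100 * 13.08 = 10.198 Ah
Step 2: t = remaining / I = 10.198 / 38.8 = 0.2628 hr

0.2628 hr


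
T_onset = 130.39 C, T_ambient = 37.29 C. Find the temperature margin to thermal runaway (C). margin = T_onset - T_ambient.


Safety margin = 130.39 C - 37.29 C = 93.1 C

93.1 C


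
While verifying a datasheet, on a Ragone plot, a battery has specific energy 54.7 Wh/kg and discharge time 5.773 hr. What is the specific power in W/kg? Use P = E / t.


P_specific = E / t = 54.7 / 5.773 = 9.475 W/kg

9.475 W/kg


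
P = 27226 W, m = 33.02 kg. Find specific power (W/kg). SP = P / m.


Specific power = 27226 W / 33.02 kg = 824.5 W/kg

824.5 W/kg


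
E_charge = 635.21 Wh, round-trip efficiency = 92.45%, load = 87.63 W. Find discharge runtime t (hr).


Step 1: E_discharge = eta/100 * E_charge = 92.45/100 * 635.21 = 587.25 Wh
Step 2: t = E_discharge / P = 587.25 / 87.63 = 6.701 hr

6.701 hr


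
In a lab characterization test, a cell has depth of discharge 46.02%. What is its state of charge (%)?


SOC = 100 - DOD = 100 - 46.02 = 53.98%

53.98%


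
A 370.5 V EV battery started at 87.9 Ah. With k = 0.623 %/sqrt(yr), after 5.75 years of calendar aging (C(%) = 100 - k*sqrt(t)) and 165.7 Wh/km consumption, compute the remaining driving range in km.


Step 1: capacity retention = 100 - 0.623 * sqrt(5.75) = 100 - 0.623 * 2.3979 = 98.506%
Step 2: C_now = 87.9 * 98.506/100 = 86.587 Ah
Step 3: E_pack = V * C_now = 370.5 * 86.587 = 32080 Wh
Step 4: range = E_pack / consumption = 32080 / 165.7 = 193.6 km

193.6 km


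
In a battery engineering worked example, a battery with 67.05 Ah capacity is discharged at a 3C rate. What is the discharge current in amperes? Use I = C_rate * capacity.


I = C_rate * capacity = 3 * 67.05 = 201.15 A

201.15 A


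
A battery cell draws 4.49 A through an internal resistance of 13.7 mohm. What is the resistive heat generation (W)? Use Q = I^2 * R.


Convert: R = 13.7 mohm = 0.0137 ohm
I^2 = 20.16
Q = 20.16 * 0.0137 = 0.2762 W

0.2762 W


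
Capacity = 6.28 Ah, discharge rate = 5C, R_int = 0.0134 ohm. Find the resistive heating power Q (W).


Step 1: I = C_rate * capacity = 5 * 6.28 = 31.4 A
Step 2: Q = I^2 * R = 31.4^2 * 0.0134 = 985.96 * 0.0134 = 13.21 W

13.21 W


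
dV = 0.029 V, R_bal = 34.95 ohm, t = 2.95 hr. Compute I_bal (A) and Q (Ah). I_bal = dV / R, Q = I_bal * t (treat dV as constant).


First, Ohm's law: I_bal = 0.029 V / 34.95 ohm = 8.2976e-04 A
Then Q = I * t = 8.2976e-04 A * 2.95 hr = 0.002448 Ah

I=8.2976e-04 A, Q=0.002448 Ah


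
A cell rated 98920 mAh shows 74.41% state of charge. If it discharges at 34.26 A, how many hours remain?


Convert: C_total = 98920 mAh = 98.92 Ah
Step 1: remaining = SOC/100 * C_total = 74.41/100 * 98.92 = 73.606 Ah
Step 2: t = remaining / I = 73.606 / 34.26 = 2.148 hr

2.148 hr


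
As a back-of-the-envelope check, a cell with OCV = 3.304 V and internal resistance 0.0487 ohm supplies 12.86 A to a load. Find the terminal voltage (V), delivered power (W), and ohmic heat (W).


Step 1: V_terminal = OCV - I*R = 3.304 - 12.86 * 0.0487 = 2.6777 V
Step 2: P_out = V_terminal * I = 2.6777 * 12.86 = 34.44 W
Step 3: Q = I^2 * R = 12.86^2 * 0.0487 = 8.054 W

V=2.6777 V, P=34.44 W, Q=8.054 W


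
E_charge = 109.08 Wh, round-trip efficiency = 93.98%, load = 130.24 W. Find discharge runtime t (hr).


Step 1: E_discharge = eta/100 * E_charge = 93.98/100 * 109.08 = 102.51 Wh
Step 2: t = E_discharge / P = 102.51 / 130.24 = 0.7871 hr

0.7871 hr


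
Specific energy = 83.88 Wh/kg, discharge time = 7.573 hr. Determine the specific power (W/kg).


Specific power = 83.88 Wh/kg / 7.573 hr = 11.08 W/kg

11.08 W/kg


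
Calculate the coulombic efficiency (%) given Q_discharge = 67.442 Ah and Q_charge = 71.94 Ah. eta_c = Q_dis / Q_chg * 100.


eta_c = Q_dis / Q_chg * 100 = 67.442 / 71.94 * 100 = 93.75%

93.75%


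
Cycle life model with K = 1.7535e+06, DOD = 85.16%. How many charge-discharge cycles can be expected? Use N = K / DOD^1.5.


Step 1: DOD^1.5 = 85.16^1.5 = 785.88
Step 2: N = 1.7535e+06 / 785.88 = 2231 cycles

2231 cycles


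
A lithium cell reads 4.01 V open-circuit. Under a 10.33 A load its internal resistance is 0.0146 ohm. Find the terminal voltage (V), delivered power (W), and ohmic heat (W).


Step 1: V_terminal = OCV - I*R = 4.01 - 10.33 * 0.0146 = 3.8592 V
Step 2: P_out = V_terminal * I = 3.8592 * 10.33 = 39.87 W
Step 3: Q = I^2 * R = 10.33^2 * 0.0146 = 1.558 W

V=3.8592 V, P=39.87 W, Q=1.558 W


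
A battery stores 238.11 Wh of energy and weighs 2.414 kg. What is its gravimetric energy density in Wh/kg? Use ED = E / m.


Specific energy = 238.11 Wh / 2.414 kg = 98.64 Wh/kg

98.64 Wh/kg


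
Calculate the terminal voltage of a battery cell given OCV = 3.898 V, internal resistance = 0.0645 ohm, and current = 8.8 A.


V = OCV - I*R = 3.898 - 8.8 * 0.0645 = 3.330 V

3.330 V


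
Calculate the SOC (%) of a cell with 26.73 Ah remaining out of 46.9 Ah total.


SOC% = 26.73 / 46.9 * 100 = 56.99%

56.99%


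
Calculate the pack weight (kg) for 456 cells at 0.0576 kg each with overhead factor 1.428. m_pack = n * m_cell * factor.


Cell mass sum = 456 * 0.0576 = 26.266 kg
With overhead 1.428: m_pack = 26.266 * 1.428 = 37.51 kg

37.51 kg


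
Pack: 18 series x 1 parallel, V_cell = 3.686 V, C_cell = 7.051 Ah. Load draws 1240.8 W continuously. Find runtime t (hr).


Step 1: E_pack = Ns * V_cell * Np * C_cell = 18 * 3.686 * 1 * 7.051 = 467.82 Wh
Step 2: t = E_pack / P = 467.82 / 1240.8 = 0.3770 hr

0.3770 hr


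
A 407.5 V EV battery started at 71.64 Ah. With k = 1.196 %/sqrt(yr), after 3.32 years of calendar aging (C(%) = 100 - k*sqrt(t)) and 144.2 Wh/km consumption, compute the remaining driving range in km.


Step 1: capacity retention = 100 - 1.196 * sqrt(3.32) = 100 - 1.196 * 1.8221 = 97.821%
Step 2: C_now = 71.64 * 97.821/100 = 70.079 Ah
Step 3: E_pack = V * C_now = 407.5 * 70.079 = 28557 Wh
Step 4: range = E_pack / consumption = 28557 / 144.2 = 198.0 km

198.0 km


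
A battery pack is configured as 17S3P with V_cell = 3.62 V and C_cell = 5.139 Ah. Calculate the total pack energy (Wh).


E = Ns * Vcell * Np * Ccell = 17 * 3.62 * 3 * 5.139 = 948.8 Wh

948.8 Wh


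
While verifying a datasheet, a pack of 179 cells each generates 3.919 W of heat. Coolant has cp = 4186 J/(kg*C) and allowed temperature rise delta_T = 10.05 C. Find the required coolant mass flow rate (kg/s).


Q_total = 179 * 3.919 = 701.5 W
m_dot = Q_total / (cp * dT) = 701.5 / (4186 * 10.05) = 0.01667 kg/s

0.01667 kg/s


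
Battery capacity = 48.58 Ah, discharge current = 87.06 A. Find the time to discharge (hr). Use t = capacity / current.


t = capacity / current = 48.58 / 87.06 = 0.5580 hr

0.5580 hr


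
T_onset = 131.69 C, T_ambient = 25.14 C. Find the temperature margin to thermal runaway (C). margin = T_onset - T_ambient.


margin = T_onset - T_ambient = 131.69 - 25.14 = 106.55 C

106.55 C


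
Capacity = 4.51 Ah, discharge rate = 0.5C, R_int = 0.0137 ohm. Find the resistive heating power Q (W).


Step 1: I = C_rate * capacity = 0.5 * 4.51 = 2.255 A
Step 2: Q = I^2 * R = 2.255^2 * 0.0137 = 5.085 * 0.0137 = 0.06966 W

0.06966 W


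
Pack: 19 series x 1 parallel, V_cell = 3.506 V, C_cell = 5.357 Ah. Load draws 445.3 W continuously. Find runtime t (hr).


Step 1: E_pack = Ns * V_cell * Np * C_cell = 19 * 3.506 * 1 * 5.357 = 356.85 Wh
Step 2: t = E_pack / P = 356.85 / 445.3 = 0.8014 hr

0.8014 hr


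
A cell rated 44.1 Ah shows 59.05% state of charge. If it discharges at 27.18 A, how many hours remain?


Step 1: remaining = SOC/100 * C_total = 59.05/100 * 44.1 = 26.041 Ah
Step 2: t = remaining / I = 26.041 / 27.18 = 0.9581 hr

0.9581 hr


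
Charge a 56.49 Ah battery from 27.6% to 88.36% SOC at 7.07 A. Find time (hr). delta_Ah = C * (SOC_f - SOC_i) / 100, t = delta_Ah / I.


delta_Ah = 56.49 * (88.36 - 27.6) / 100 = 34.323 Ah
t = delta_Ah / I = 34.323 / 7.07 = 4.855 hr

4.855 hr


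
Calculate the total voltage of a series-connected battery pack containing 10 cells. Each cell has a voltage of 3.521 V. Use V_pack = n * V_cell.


V_pack = n * V_cell = 10 * 3.521 = 35.21 V

35.21 V


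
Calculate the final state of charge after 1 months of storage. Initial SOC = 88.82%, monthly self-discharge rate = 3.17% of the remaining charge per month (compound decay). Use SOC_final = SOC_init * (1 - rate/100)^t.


decay = (1 - 3.17/100)^1 = 0.9683
SOC_final = 88.82 * 0.9683 = 86.00%

86.00%


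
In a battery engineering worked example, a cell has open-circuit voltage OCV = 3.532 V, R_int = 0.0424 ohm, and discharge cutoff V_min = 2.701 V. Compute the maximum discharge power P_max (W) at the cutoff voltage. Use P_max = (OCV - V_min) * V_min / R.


dV = OCV - V_min = 0.831 V (so I_max = dV / R)
P_max = dV * V_min / R = 0.831 * 2.701 / 0.0424 = 52.94 W

52.94 W


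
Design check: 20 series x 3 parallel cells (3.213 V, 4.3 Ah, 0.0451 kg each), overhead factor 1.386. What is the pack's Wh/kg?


Step 1: V_pack = 20 * 3.213 = 64.26 V
Step 2: C_pack = 3 * 4.3 = 12.9 Ah
Step 3: E_pack = V_pack * C_pack = 64.26 * 12.9 = 828.95 Wh
Step 4: m_pack = 20 * 3 * 0.0451 * 1.386 = 3.7505 kg
Step 5: ED = E_pack / m_pack = 828.95 / 3.7505 = 221.0 Wh/kg

221.0 Wh/kg


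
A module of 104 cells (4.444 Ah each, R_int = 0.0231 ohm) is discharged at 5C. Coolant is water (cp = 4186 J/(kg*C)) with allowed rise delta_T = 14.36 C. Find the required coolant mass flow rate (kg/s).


Step 1: I = 5 * 4.444 = 22.22 A
Step 2: Q_cell = I^2 * R = 22.22^2 * 0.0231 = 11.405 W
Step 3: Q_total = 104 * 11.405 = 1186.1 W
Step 4: m_dot = Q_total / (cp * dT) = 1186.1 / (4186 * 14.36) = 0.01973 kg/s

0.01973 kg/s


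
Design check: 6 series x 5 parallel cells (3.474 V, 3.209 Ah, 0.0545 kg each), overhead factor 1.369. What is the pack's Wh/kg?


Step 1: V_pack = 6 * 3.474 = 20.844 V
Step 2: C_pack = 5 * 3.209 = 16.045 Ah
Step 3: E_pack = V_pack * C_pack = 20.844 * 16.045 = 334.44 Wh
Step 4: m_pack = 6 * 5 * 0.0545 * 1.369 = 2.2383 kg
Step 5: ED = E_pack / m_pack = 334.44 / 2.2383 = 149.4 Wh/kg

149.4 Wh/kg


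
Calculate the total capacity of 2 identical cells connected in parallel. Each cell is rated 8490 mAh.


Convert: C_cell = 8490 mAh = 8.49 Ah
C_total = 2 * 8.49 = 16.98 Ah

16.98 Ah


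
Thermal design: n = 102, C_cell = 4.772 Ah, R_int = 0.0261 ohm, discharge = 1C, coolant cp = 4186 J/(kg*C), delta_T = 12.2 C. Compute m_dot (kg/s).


Step 1: I = 1 * 4.772 = 4.772 A
Step 2: Q_cell = I^2 * R = 4.772^2 * 0.0261 = 0.59435 W
Step 3: Q_total = 102 * 0.59435 = 60.624 W
Step 4: m_dot = Q_total / (cp * dT) = 60.624 / (4186 * 12.2) = 0.001187 kg/s

0.001187 kg/s


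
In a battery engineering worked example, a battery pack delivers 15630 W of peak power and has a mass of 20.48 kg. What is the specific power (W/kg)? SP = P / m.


Specific power = 15630 W / 20.48 kg = 763.2 W/kg

763.2 W/kg


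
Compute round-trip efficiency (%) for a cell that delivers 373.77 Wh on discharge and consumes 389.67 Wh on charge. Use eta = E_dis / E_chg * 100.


Round-trip efficiency = 373.77/389.67 * 100% = 95.92%

95.92%


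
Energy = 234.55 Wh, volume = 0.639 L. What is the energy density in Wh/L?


Volumetric ED = 234.55 Wh / 0.639 L = 367.1 Wh/L

367.1 Wh/L


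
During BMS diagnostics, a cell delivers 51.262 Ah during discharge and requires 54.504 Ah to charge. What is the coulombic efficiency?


eta_c = Q_dis / Q_chg * 100 = 51.262 / 54.504 * 100 = 94.05%

94.05%


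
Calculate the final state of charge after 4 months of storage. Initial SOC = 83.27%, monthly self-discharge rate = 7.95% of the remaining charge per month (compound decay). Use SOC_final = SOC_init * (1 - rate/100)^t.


decay = (1 - 7.95/100)^4 = 0.71795
SOC_final = 83.27 * 0.71795 = 59.78%

59.78%


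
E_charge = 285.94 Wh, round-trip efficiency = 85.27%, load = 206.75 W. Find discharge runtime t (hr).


Step 1: E_discharge = eta/100 * E_charge = 85.27/100 * 285.94 = 243.82 Wh
Step 2: t = E_discharge / P = 243.82 / 206.75 = 1.179 hr

1.179 hr


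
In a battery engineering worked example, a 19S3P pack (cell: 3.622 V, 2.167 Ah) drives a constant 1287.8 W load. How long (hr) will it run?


Step 1: E_pack = Ns * V_cell * Np * C_cell = 19 * 3.622 * 3 * 2.167 = 447.39 Wh
Step 2: t = E_pack / P = 447.39 / 1287.8 = 0.3474 hr

0.3474 hr


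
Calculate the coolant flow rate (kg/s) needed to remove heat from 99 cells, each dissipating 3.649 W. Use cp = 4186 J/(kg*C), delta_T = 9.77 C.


Step 1: Total heat Q = 99 * 3.649 W = 361.25 W
Step 2: denom = cp * dT = 4186 * 9.77 = 40897
Step 3: m_dot = 361.25 / 40897 = 0.008833 kg/s

0.008833 kg/s


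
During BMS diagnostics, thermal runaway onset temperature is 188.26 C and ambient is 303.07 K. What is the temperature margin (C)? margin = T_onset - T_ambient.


Convert: T_ambient = 303.07 K = 29.92 C
margin = 188.26 - 29.92 = 158.34 C

158.34 C


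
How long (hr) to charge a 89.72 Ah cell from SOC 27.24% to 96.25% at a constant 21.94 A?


Step 1: dSOC = 96.25% - 27.24% = 69.01%
Step 2: delta_Ah = 89.72 * 69.01 / 100 = 61.916 Ah
Step 3: t = 61.916 / 21.94 = 2.822 hr

2.822 hr


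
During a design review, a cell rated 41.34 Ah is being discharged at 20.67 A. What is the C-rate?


C_rate = I / capacity = 20.67 / 41.34 = 0.5C

0.5C


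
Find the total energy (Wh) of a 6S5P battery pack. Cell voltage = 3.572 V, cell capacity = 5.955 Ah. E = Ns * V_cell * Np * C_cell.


E = Ns * Vcell * Np * Ccell = 6 * 3.572 * 5 * 5.955 = 638.1 Wh

638.1 Wh


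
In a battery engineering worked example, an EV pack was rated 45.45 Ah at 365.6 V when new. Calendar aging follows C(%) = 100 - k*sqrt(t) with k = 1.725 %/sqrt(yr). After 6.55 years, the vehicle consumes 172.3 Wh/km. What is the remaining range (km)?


Step 1: capacity retention = 100 - 1.725 * sqrt(6.55) = 100 - 1.725 * 2.5593 = 95.585%
Step 2: C_now = 45.45 * 95.585/100 = 43.443 Ah
Step 3: E_pack = V * C_now = 365.6 * 43.443 = 15883 Wh
Step 4: range = E_pack / consumption = 15883 / 172.3 = 92.18 km

92.18 km


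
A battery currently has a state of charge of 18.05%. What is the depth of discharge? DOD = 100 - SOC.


DOD = 100 - SOC = 100 - 18.05 = 81.95%

81.95%


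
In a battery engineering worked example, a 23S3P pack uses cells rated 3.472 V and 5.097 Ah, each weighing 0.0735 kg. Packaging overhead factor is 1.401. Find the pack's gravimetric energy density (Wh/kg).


Step 1: V_pack = 23 * 3.472 = 79.856 V
Step 2: C_pack = 3 * 5.097 = 15.291 Ah
Step 3: E_pack = V_pack * C_pack = 79.856 * 15.291 = 1221.1 Wh
Step 4: m_pack = 23 * 3 * 0.0735 * 1.401 = 7.1052 kg
Step 5: ED = E_pack / m_pack = 1221.1 / 7.1052 = 171.9 Wh/kg

171.9 Wh/kg


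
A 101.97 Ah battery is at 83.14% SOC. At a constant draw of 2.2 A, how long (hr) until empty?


Step 1: remaining = SOC/100 * C_total = 83.14/100 * 101.97 = 84.778 Ah
Step 2: t = remaining / I = 84.778 / 2.2 = 38.54 hr

38.54 hr


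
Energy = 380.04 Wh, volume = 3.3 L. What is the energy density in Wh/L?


ED = E / V = 380.04 / 3.3 = 115.2 Wh/L

115.2 Wh/L


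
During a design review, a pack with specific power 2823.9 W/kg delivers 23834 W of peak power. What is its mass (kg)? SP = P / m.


m = P / SP = 23834 / 2823.9 = 8.440 kg

8.440 kg


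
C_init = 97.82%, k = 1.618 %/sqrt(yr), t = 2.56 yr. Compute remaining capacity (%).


sqrt(t) = sqrt(2.56) = 1.6
C_final = 97.82 - 1.618 * 1.6 = 95.23%

95.23%


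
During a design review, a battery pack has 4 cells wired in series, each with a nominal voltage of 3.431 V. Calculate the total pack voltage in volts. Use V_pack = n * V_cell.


With 4 cells in series at 3.431 V each, V_pack = 13.724 V

13.724 V


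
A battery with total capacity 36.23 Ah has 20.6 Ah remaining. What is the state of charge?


SOC% = 20.6 / 36.23 * 100 = 56.86%

56.86%


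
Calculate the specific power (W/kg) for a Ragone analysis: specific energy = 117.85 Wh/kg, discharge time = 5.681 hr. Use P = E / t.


Specific power = 117.85 Wh/kg / 5.681 hr = 20.74 W/kg

20.74 W/kg


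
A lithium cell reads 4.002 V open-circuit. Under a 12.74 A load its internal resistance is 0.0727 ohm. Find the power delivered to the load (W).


Step 1: V_terminal = OCV - I*R = 4.002 - 12.74 * 0.0727 = 3.0758 V
Step 2: P_out = V_terminal * I = 3.0758 * 12.74 = 39.19 W

39.19 W


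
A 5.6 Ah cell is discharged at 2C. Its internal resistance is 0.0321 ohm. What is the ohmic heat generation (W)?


Step 1: I = C_rate * capacity = 2 * 5.6 = 11.2 A
Step 2: Q = I^2 * R = 11.2^2 * 0.0321 = 125.44 * 0.0321 = 4.027 W

4.027 W


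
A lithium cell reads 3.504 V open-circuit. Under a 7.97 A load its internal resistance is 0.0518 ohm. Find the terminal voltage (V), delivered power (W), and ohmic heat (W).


Step 1: V_terminal = OCV - I*R = 3.504 - 7.97 * 0.0518 = 3.0912 V
Step 2: P_out = V_terminal * I = 3.0912 * 7.97 = 24.64 W
Step 3: Q = I^2 * R = 7.97^2 * 0.0518 = 3.290 W

V=3.0912 V, P=24.64 W, Q=3.290 W


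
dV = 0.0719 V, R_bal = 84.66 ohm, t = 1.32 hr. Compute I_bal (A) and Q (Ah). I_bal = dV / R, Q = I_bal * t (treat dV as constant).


First, Ohm's law: I_bal = 0.0719 V / 84.66 ohm = 8.4928e-04 A
Then Q = I * t = 8.4928e-04 A * 1.32 hr = 0.001121 Ah

I=8.4928e-04 A, Q=0.001121 Ah


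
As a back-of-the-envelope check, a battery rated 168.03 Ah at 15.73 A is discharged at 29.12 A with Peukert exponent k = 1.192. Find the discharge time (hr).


Step 1: t_rated = C / I_rated = 168.03 / 15.73 = 10.682 hr
Step 2: ratio = 15.73 / 29.12 = 0.54018
Step 3: ratio^k = 0.54018^1.192 = 0.47994
Step 4: t = t_rated * ratio^k = 10.682 * 0.47994 = 5.127 hr

5.127 hr


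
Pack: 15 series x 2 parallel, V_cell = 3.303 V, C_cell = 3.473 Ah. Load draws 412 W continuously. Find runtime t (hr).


Step 1: E_pack = Ns * V_cell * Np * C_cell = 15 * 3.303 * 2 * 3.473 = 344.14 Wh
Step 2: t = E_pack / P = 344.14 / 412 = 0.8353 hr

0.8353 hr


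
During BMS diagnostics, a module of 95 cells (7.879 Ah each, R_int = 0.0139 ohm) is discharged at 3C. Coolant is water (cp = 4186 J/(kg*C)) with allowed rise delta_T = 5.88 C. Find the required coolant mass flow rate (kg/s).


Step 1: I = 3 * 7.879 = 23.637 A
Step 2: Q_cell = I^2 * R = 23.637^2 * 0.0139 = 7.766 W
Step 3: Q_total = 95 * 7.766 = 737.77 W
Step 4: m_dot = Q_total / (cp * dT) = 737.77 / (4186 * 5.88) = 0.02997 kg/s

0.02997 kg/s


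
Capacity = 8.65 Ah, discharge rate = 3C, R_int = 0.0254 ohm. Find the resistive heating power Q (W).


Step 1: I = C_rate * capacity = 3 * 8.65 = 25.95 A
Step 2: Q = I^2 * R = 25.95^2 * 0.0254 = 673.4 * 0.0254 = 17.10 W

17.10 W


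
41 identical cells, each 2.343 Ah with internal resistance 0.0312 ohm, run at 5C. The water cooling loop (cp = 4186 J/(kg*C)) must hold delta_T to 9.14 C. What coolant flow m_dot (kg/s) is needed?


Step 1: I = 5 * 2.343 = 11.715 A
Step 2: Q_cell = I^2 * R = 11.715^2 * 0.0312 = 4.2819 W
Step 3: Q_total = 41 * 4.2819 = 175.56 W
Step 4: m_dot = Q_total / (cp * dT) = 175.56 / (4186 * 9.14) = 0.004589 kg/s

0.004589 kg/s


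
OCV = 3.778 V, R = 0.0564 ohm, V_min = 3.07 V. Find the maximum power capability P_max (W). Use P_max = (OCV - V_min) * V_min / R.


P_max = (OCV - V_min) * V_min / R = (3.778 - 3.07) * 3.07 / 0.0564 = 0.708 * 3.07 / 0.0564 = 38.54 W

38.54 W


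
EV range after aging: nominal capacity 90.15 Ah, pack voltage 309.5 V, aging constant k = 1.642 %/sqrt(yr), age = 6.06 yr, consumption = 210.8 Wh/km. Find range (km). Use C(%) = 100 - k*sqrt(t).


Step 1: capacity retention = 100 - 1.642 * sqrt(6.06) = 100 - 1.642 * 2.4617 = 95.958%
Step 2: C_now = 90.15 * 95.958/100 = 86.506 Ah
Step 3: E_pack = V * C_now = 309.5 * 86.506 = 26774 Wh
Step 4: range = E_pack / consumption = 26774 / 210.8 = 127.0 km

127.0 km


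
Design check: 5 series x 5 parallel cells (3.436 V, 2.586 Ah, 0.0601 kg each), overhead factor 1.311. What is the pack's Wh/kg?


Step 1: V_pack = 5 * 3.436 = 17.18 V
Step 2: C_pack = 5 * 2.586 = 12.93 Ah
Step 3: E_pack = V_pack * C_pack = 17.18 * 12.93 = 222.14 Wh
Step 4: m_pack = 5 * 5 * 0.0601 * 1.311 = 1.9698 kg
Step 5: ED = E_pack / m_pack = 222.14 / 1.9698 = 112.8 Wh/kg

112.8 Wh/kg


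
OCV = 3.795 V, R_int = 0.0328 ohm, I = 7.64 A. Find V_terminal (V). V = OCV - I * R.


V = OCV - I*R = 3.795 - 7.64 * 0.0328 = 3.544 V

3.544 V


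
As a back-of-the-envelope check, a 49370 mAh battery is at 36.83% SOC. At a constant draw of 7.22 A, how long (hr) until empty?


Convert: C_total = 49370 mAh = 49.37 Ah
Step 1: remaining = SOC/100 * C_total = 36.83/100 * 49.37 = 18.183 Ah
Step 2: t = remaining / I = 18.183 / 7.22 = 2.518 hr

2.518 hr


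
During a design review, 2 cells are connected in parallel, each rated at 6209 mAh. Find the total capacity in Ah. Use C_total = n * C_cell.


Convert: C_cell = 6209 mAh = 6.209 Ah
C_total = 2 * 6.209 = 12.418 Ah

12.418 Ah


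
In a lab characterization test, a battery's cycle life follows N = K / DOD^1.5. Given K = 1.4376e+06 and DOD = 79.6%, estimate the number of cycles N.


Step 1: DOD^1.5 = 79.6^1.5 = 710.18
Step 2: N = 1.4376e+06 / 710.18 = 2024 cycles

2024 cycles


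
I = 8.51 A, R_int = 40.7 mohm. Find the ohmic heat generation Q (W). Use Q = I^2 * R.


Convert: R = 40.7 mohm = 0.0407 ohm
Q = I^2 * R = 8.51^2 * 0.0407 = 2.947 W

2.947 W


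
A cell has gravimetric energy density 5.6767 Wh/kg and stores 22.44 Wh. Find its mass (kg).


m = E / ED = 22.44 / 5.6767 = 3.953 kg

3.953 kg


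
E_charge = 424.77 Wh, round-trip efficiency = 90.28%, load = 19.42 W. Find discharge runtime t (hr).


Step 1: E_discharge = eta/100 * E_charge = 90.28/100 * 424.77 = 383.48 Wh
Step 2: t = E_discharge / P = 383.48 / 19.42 = 19.75 hr

19.75 hr


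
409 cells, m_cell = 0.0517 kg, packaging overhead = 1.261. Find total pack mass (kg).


m_pack = n * m_cell * overhead = 409 * 0.0517 * 1.261 = 26.66 kg

26.66 kg


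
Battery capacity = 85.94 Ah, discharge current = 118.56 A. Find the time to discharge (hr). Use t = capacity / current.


Runtime = 85.94 Ah / 118.56 A = 0.7249 hr

0.7249 hr


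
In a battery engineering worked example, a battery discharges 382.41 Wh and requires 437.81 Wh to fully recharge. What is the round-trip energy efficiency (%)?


eta_e = E_dis / E_chg * 100 = 382.41 / 437.81 * 100 = 87.35%

87.35%


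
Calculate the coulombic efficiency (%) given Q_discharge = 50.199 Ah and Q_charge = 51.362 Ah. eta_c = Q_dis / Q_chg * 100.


eta_c = Q_dis / Q_chg * 100 = 50.199 / 51.362 * 100 = 97.74%

97.74%


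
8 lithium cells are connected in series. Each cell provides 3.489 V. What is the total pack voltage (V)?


With 8 cells in series at 3.489 V each, V_pack = 27.912 V

27.912 V


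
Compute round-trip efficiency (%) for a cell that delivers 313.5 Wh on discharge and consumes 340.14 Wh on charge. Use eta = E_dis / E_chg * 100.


Round-trip efficiency = 313.5/340.14 * 100% = 92.17%

92.17%


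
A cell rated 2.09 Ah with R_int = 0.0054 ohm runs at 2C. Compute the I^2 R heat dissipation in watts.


Step 1: I = C_rate * capacity = 2 * 2.09 = 4.18 A
Step 2: Q = I^2 * R = 4.18^2 * 0.0054 = 17.472 * 0.0054 = 0.09435 W

0.09435 W


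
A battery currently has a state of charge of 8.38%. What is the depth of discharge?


DOD = 100 - SOC = 100 - 8.38 = 91.62%

91.62%


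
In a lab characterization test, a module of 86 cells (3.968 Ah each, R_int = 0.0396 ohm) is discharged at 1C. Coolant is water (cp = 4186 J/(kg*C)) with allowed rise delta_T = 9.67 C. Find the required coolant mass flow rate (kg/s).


Step 1: I = 1 * 3.968 = 3.968 A
Step 2: Q_cell = I^2 * R = 3.968^2 * 0.0396 = 0.6235 W
Step 3: Q_total = 86 * 0.6235 = 53.621 W
Step 4: m_dot = Q_total / (cp * dT) = 53.621 / (4186 * 9.67) = 0.001325 kg/s

0.001325 kg/s


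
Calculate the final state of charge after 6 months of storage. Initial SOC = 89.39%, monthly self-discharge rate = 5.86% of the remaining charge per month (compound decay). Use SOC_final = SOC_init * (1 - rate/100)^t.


decay = (1 - 5.86/100)^6 = 0.69606
SOC_final = 89.39 * 0.69606 = 62.22%

62.22%


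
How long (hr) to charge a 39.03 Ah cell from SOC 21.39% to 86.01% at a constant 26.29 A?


Step 1: dSOC = 86.01% - 21.39% = 64.62%
Step 2: delta_Ah = 39.03 * 64.62 / 100 = 25.221 Ah
Step 3: t = 25.221 / 26.29 = 0.9593 hr

0.9593 hr


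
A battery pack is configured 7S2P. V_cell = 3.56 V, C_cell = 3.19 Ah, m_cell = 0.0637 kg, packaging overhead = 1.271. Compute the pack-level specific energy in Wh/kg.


Step 1: V_pack = 7 * 3.56 = 24.92 V
Step 2: C_pack = 2 * 3.19 = 6.38 Ah
Step 3: E_pack = V_pack * C_pack = 24.92 * 6.38 = 158.99 Wh
Step 4: m_pack = 7 * 2 * 0.0637 * 1.271 = 1.1335 kg
Step 5: ED = E_pack / m_pack = 158.99 / 1.1335 = 140.3 Wh/kg

140.3 Wh/kg


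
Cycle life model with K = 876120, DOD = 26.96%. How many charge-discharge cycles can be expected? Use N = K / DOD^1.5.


Step 1: DOD^1.5 = 26.96^1.5 = 139.98
Step 2: N = 876120 / 139.98 = 6259 cycles

6259 cycles


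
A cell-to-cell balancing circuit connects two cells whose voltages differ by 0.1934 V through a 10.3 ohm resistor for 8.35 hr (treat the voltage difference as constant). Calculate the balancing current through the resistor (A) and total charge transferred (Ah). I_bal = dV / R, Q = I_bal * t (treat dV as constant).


I_bal = dV / R = 0.1934 / 10.3 = 0.018777 A
Q = I_bal * t = 0.018777 * 8.35 = 0.1568 Ah

I=0.018777 A, Q=0.1568 Ah


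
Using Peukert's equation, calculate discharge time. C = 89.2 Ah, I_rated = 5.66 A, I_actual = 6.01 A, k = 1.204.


Step 1: t_rated = C / I_rated = 89.2 / 5.66 = 15.76 hr
Step 2: ratio = 5.66 / 6.01 = 0.94176
Step 3: ratio^k = 0.94176^1.204 = 0.9303
Step 4: t = t_rated * ratio^k = 15.76 * 0.9303 = 14.66 hr

14.66 hr


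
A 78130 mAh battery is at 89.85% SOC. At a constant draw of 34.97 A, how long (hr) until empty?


Convert: C_total = 78130 mAh = 78.13 Ah
Step 1: remaining = SOC/100 * C_total = 89.85/100 * 78.13 = 70.2 Ah
Step 2: t = remaining / I = 70.2 / 34.97 = 2.007 hr

2.007 hr


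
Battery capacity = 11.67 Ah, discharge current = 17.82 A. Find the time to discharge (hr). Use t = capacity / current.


Runtime = 11.67 Ah / 17.82 A = 0.6549 hr

0.6549 hr


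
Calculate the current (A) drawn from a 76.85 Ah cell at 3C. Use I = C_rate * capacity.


At 3C: I = 3 * 76.85 Ah = 230.55 A

230.55 A


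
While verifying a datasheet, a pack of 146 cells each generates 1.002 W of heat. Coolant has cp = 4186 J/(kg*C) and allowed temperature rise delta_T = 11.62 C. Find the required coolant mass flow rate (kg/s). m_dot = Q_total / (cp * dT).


Step 1: Total heat Q = 146 * 1.002 W = 146.29 W
Step 2: denom = cp * dT = 4186 * 11.62 = 48641
Step 3: m_dot = 146.29 / 48641 = 0.003008 kg/s

0.003008 kg/s


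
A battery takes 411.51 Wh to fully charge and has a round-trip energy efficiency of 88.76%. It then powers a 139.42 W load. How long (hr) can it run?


Step 1: E_discharge = eta/100 * E_charge = 88.76/100 * 411.51 = 365.26 Wh
Step 2: t = E_discharge / P = 365.26 / 139.42 = 2.620 hr

2.620 hr


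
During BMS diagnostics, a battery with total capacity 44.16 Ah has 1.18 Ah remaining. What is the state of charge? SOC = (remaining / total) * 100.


SOC% = 1.18 / 44.16 * 100 = 2.672%

2.672%


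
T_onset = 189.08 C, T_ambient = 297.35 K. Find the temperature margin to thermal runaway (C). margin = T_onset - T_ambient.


Convert: T_ambient = 297.35 K = 24.2 C
margin = 189.08 - 24.2 = 164.88 C

164.88 C


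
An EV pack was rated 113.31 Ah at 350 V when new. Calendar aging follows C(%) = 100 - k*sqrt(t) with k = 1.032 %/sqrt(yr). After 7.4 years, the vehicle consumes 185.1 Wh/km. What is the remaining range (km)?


Step 1: capacity retention = 100 - 1.032 * sqrt(7.4) = 100 - 1.032 * 2.7203 = 97.193%
Step 2: C_now = 113.31 * 97.193/100 = 110.13 Ah
Step 3: E_pack = V * C_now = 350 * 110.13 = 38546 Wh
Step 4: range = E_pack / consumption = 38546 / 185.1 = 208.2 km

208.2 km


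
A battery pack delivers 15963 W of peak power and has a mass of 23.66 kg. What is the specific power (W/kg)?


SP = P / m = 15963 / 23.66 = 674.7 W/kg

674.7 W/kg


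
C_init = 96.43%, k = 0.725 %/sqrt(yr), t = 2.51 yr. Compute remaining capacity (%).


sqrt(t) = sqrt(2.51) = 1.5843
C_final = 96.43 - 0.725 * 1.5843 = 95.28%

95.28%


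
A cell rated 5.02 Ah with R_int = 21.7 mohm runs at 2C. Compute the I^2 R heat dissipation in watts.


Convert: R = 21.7 mohm = 0.0217 ohm
Step 1: I = C_rate * capacity = 2 * 5.02 = 10.04 A
Step 2: Q = I^2 * R = 10.04^2 * 0.0217 = 100.8 * 0.0217 = 2.187 W

2.187 W


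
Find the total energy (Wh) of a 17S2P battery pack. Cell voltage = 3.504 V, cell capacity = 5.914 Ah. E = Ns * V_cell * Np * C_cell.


V_pack = 17 * 3.504 = 59.568 V
C_pack = 2 * 5.914 = 11.828 Ah
E = V_pack * C_pack = 59.568 * 11.828 = 704.6 Wh

704.6 Wh


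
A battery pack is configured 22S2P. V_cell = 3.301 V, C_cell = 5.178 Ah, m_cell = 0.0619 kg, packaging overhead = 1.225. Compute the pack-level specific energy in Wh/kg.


Step 1: V_pack = 22 * 3.301 = 72.622 V
Step 2: C_pack = 2 * 5.178 = 10.356 Ah
Step 3: E_pack = V_pack * C_pack = 72.622 * 10.356 = 752.07 Wh
Step 4: m_pack = 22 * 2 * 0.0619 * 1.225 = 3.3364 kg
Step 5: ED = E_pack / m_pack = 752.07 / 3.3364 = 225.4 Wh/kg

225.4 Wh/kg


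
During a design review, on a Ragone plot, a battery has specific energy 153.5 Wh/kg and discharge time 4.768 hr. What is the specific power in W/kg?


P_specific = E / t = 153.5 / 4.768 = 32.19 W/kg

32.19 W/kg


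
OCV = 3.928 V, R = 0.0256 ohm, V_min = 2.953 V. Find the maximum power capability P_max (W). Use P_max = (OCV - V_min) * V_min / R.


dV = OCV - V_min = 0.975 V (so I_max = dV / R)
P_max = dV * V_min / R = 0.975 * 2.953 / 0.0256 = 112.5 W

112.5 W


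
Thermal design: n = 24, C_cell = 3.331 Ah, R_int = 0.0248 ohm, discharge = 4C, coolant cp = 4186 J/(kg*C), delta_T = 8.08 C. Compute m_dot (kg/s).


Step 1: I = 4 * 3.331 = 13.324 A
Step 2: Q_cell = I^2 * R = 13.324^2 * 0.0248 = 4.4027 W
Step 3: Q_total = 24 * 4.4027 = 105.66 W
Step 4: m_dot = Q_total / (cp * dT) = 105.66 / (4186 * 8.08) = 0.003124 kg/s

0.003124 kg/s


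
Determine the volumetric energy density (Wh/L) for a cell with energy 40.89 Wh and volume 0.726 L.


ED = E / V = 40.89 / 0.726 = 56.32 Wh/L

56.32 Wh/L


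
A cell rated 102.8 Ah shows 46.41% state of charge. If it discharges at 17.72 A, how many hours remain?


Step 1: remaining = SOC/100 * C_total = 46.41/100 * 102.8 = 47.709 Ah
Step 2: t = remaining / I = 47.709 / 17.72 = 2.692 hr

2.692 hr


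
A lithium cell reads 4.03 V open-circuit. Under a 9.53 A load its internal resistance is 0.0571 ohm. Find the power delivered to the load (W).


Step 1: V_terminal = OCV - I*R = 4.03 - 9.53 * 0.0571 = 3.4858 V
Step 2: P_out = V_terminal * I = 3.4858 * 9.53 = 33.22 W

33.22 W


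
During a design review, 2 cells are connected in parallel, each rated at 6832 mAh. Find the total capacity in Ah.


Convert: C_cell = 6832 mAh = 6.832 Ah
C_total = 2 * 6.832 = 13.664 Ah

13.664 Ah


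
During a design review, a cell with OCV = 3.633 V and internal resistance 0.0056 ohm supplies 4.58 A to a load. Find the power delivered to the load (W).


Step 1: V_terminal = OCV - I*R = 3.633 - 4.58 * 0.0056 = 3.6074 V
Step 2: P_out = V_terminal * I = 3.6074 * 4.58 = 16.52 W

16.52 W


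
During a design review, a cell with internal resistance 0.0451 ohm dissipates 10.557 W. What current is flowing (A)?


I = sqrt(Q / R) = sqrt(10.557 / 0.0451) = sqrt(234.08) = 15.30 A

15.30 A


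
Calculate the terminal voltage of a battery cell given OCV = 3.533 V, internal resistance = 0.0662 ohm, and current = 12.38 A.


V = OCV - I*R = 3.533 - 12.38 * 0.0662 = 2.713 V

2.713 V


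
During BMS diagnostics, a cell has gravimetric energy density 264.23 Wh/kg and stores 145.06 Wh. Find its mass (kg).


m = E / ED = 145.06 / 264.23 = 0.5490 kg

0.5490 kg


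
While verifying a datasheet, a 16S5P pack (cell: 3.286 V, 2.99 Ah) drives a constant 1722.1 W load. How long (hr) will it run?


Step 1: E_pack = Ns * V_cell * Np * C_cell = 16 * 3.286 * 5 * 2.99 = 786.01 Wh
Step 2: t = E_pack / P = 786.01 / 1722.1 = 0.4564 hr

0.4564 hr


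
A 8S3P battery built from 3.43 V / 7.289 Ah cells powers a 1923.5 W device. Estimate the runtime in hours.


Step 1: E_pack = Ns * V_cell * Np * C_cell = 8 * 3.43 * 3 * 7.289 = 600.03 Wh
Step 2: t = E_pack / P = 600.03 / 1923.5 = 0.3119 hr

0.3119 hr


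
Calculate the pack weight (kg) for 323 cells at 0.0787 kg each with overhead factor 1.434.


m_pack = n * m_cell * overhead = 323 * 0.0787 * 1.434 = 36.45 kg

36.45 kg


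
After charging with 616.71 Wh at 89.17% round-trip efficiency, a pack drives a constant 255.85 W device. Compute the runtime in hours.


Step 1: E_discharge = eta/100 * E_charge = 89.17/100 * 616.71 = 549.92 Wh
Step 2: t = E_discharge / P = 549.92 / 255.85 = 2.149 hr

2.149 hr


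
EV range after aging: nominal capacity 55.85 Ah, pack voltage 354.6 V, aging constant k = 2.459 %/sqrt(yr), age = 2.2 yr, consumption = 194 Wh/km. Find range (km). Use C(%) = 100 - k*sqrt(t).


Step 1: capacity retention = 100 - 2.459 * sqrt(2.2) = 100 - 2.459 * 1.4832 = 96.353%
Step 2: C_now = 55.85 * 96.353/100 = 53.813 Ah
Step 3: E_pack = V * C_now = 354.6 * 53.813 = 19082 Wh
Step 4: range = E_pack / consumption = 19082 / 194 = 98.36 km

98.36 km


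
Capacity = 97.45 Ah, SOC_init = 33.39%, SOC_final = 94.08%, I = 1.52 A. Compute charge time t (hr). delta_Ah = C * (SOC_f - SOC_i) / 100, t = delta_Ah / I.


delta_Ah = 97.45 * (94.08 - 33.39) / 100 = 59.142 Ah
t = delta_Ah / I = 59.142 / 1.52 = 38.91 hr

38.91 hr


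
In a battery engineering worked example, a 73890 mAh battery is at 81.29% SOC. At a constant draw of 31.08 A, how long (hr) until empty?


Convert: C_total = 73890 mAh = 73.89 Ah
Step 1: remaining = SOC/100 * C_total = 81.29/100 * 73.89 = 60.065 Ah
Step 2: t = remaining / I = 60.065 / 31.08 = 1.933 hr

1.933 hr


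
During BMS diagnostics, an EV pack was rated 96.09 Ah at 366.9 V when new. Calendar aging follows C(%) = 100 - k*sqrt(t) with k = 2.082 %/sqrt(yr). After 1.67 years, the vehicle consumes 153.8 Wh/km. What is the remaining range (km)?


Step 1: capacity retention = 100 - 2.082 * sqrt(1.67) = 100 - 2.082 * 1.2923 = 97.309%
Step 2: C_now = 96.09 * 97.309/100 = 93.504 Ah
Step 3: E_pack = V * C_now = 366.9 * 93.504 = 34307 Wh
Step 4: range = E_pack / consumption = 34307 / 153.8 = 223.1 km

223.1 km


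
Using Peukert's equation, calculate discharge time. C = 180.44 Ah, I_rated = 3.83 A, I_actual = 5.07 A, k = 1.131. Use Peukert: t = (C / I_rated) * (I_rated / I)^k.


Step 1: t_rated = C / I_rated = 180.44 / 3.83 = 47.112 hr
Step 2: ratio = 3.83 / 5.07 = 0.75542
Step 3: ratio^k = 0.75542^1.131 = 0.72817
Step 4: t = t_rated * ratio^k = 47.112 * 0.72817 = 34.31 hr

34.31 hr


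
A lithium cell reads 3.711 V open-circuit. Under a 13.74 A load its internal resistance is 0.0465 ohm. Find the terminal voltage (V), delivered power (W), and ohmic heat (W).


Step 1: V_terminal = OCV - I*R = 3.711 - 13.74 * 0.0465 = 3.0721 V
Step 2: P_out = V_terminal * I = 3.0721 * 13.74 = 42.21 W
Step 3: Q = I^2 * R = 13.74^2 * 0.0465 = 8.779 W

V=3.0721 V, P=42.21 W, Q=8.779 W


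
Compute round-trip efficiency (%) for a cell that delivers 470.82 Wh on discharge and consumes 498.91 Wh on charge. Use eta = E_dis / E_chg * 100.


Round-trip efficiency = 470.82/498.91 * 100% = 94.37%

94.37%


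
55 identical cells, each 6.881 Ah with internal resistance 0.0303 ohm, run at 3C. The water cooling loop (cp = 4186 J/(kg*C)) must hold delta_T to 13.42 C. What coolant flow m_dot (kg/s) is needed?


Step 1: I = 3 * 6.881 = 20.643 A
Step 2: Q_cell = I^2 * R = 20.643^2 * 0.0303 = 12.912 W
Step 3: Q_total = 55 * 12.912 = 710.16 W
Step 4: m_dot = Q_total / (cp * dT) = 710.16 / (4186 * 13.42) = 0.01264 kg/s

0.01264 kg/s


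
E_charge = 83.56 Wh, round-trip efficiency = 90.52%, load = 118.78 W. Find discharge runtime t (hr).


Step 1: E_discharge = eta/100 * E_charge = 90.52/100 * 83.56 = 75.639 Wh
Step 2: t = E_discharge / P = 75.639 / 118.78 = 0.6368 hr

0.6368 hr


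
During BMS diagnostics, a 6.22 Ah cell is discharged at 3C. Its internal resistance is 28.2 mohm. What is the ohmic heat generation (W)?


Convert: R = 28.2 mohm = 0.0282 ohm
Step 1: I = C_rate * capacity = 3 * 6.22 = 18.66 A
Step 2: Q = I^2 * R = 18.66^2 * 0.0282 = 348.2 * 0.0282 = 9.819 W

9.819 W


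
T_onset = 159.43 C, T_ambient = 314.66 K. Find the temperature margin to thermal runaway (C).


Convert: T_ambient = 314.66 K = 41.51 C
margin = 159.43 - 41.51 = 117.92 C

117.92 C


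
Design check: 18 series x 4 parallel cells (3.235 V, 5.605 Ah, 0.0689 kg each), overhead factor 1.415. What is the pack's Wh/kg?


Step 1: V_pack = 18 * 3.235 = 58.23 V
Step 2: C_pack = 4 * 5.605 = 22.42 Ah
Step 3: E_pack = V_pack * C_pack = 58.23 * 22.42 = 1305.5 Wh
Step 4: m_pack = 18 * 4 * 0.0689 * 1.415 = 7.0195 kg
Step 5: ED = E_pack / m_pack = 1305.5 / 7.0195 = 186.0 Wh/kg

186.0 Wh/kg
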